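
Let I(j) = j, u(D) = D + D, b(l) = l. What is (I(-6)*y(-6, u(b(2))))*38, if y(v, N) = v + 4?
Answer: 456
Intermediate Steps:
u(D) = 2*D
y(v, N) = 4 + v
(I(-6)*y(-6, u(b(2))))*38 = -6*(4 - 6)*38 = -6*(-2)*38 = 12*38 = 456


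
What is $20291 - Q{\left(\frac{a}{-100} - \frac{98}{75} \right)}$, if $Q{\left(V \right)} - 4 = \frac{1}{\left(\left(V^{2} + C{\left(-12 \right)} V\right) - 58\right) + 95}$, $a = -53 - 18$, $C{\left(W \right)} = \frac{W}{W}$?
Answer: $\frac{67116223867}{3308341} \approx 20287.0$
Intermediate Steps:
$C{\left(W \right)} = 1$
$a = -71$
$Q{\left(V \right)} = 4 + \frac{1}{37 + V + V^{2}}$ ($Q{\left(V \right)} = 4 + \frac{1}{\left(\left(V^{2} + 1 V\right) - 58\right) + 95} = 4 + \frac{1}{\left(\left(V^{2} + V\right) - 58\right) + 95} = 4 + \frac{1}{\left(\left(V + V^{2}\right) - 58\right) + 95} = 4 + \frac{1}{\left(-58 + V + V^{2}\right) + 95} = 4 + \frac{1}{37 + V + V^{2}}$)
$20291 - Q{\left(\frac{a}{-100} - \frac{98}{75} \right)} = 20291 - \frac{149 + 4 \left(- \frac{71}{-100} - \frac{98}{75}\right) + 4 \left(- \frac{71}{-100} - \frac{98}{75}\right)^{2}}{37 - \left(- \frac{71}{100} + \frac{98}{75}\right) + \left(- \frac{71}{-100} - \frac{98}{75}\right)^{2}} = 20291 - \frac{149 + 4 \left(\left(-71\right) \left(- \frac{1}{100}\right) - \frac{98}{75}\right) + 4 \left(\left(-71\right) \left(- \frac{1}{100}\right) - \frac{98}{75}\right)^{2}}{37 - \frac{179}{300} + \left(\left(-71\right) \left(- \frac{1}{100}\right) - \frac{98}{75}\right)^{2}} = 20291 - \frac{149 + 4 \left(\frac{71}{100} - \frac{98}{75}\right) + 4 \left(\frac{71}{100} - \frac{98}{75}\right)^{2}}{37 + \left(\frac{71}{100} - \frac{98}{75}\right) + \left(\frac{71}{100} - \frac{98}{75}\right)^{2}} = 20291 - \frac{149 + 4 \left(- \frac{179}{300}\right) + 4 \left(- \frac{179}{300}\right)^{2}}{37 - \frac{179}{300} + \left(- \frac{179}{300}\right)^{2}} = 20291 - \frac{149 - \frac{179}{75} + 4 \cdot \frac{32041}{90000}}{37 - \frac{179}{300} + \frac{32041}{90000}} = 20291 - \frac{149 - \frac{179}{75} + \frac{32041}{22500}}{\frac{3308341}{90000}} = 20291 - \frac{90000}{3308341} \cdot \frac{3330841}{22500} = 20291 - \frac{13323364}{3308341} = \frac{67116223867}{3308341}$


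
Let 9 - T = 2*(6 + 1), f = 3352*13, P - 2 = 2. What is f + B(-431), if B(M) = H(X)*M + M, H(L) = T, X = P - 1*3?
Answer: 45300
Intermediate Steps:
P = 4 (P = 2 + 2 = 4)
f = 43576
X = 1 (X = 4 - 1*3 = 4 - 3 = 1)
T = -5 (T = 9 - 2*(6 + 1) = 9 - 2*7 = 9 - 1*14 = 9 - 14 = -5)
H(L) = -5
B(M) = -4*M (B(M) = -5*M + M = -4*M)
f + B(-431) = 43576 - 4*(-431) = 43576 + 1724 = 45300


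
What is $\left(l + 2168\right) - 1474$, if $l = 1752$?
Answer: $2446$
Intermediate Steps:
$\left(l + 2168\right) - 1474 = \left(1752 + 2168\right) - 1474 = 3920 - 1474 = 2446$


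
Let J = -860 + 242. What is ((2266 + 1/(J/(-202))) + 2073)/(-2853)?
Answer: -1340852/881577 ≈ -1.5210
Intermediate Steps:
J = -618
((2266 + 1/(J/(-202))) + 2073)/(-2853) = ((2266 + 1/(-618/(-202))) + 2073)/(-2853) = ((2266 + 1/(-618*(-1/202))) + 2073)*(-1/2853) = ((2266 + 1/(309/101)) + 2073)*(-1/2853) = ((2266 + 101/309) + 2073)*(-1/2853) = (700295/309 + 2073)*(-1/2853) = (1340852/309)*(-1/2853) = -1340852/881577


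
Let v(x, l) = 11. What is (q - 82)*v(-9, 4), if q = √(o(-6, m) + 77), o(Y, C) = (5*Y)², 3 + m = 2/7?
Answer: -902 + 11*√977 ≈ -558.17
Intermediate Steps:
m = -19/7 (m = -3 + 2/7 = -19/7 ≈ -2.7143)
o(Y, C) = 25*Y²
q = √977 (q = √(25*(-6)² + 77) = √(25*36 + 77) = √(900 + 77) = √977 ≈ 31.257)
(q - 82)*v(-9, 4) = (√977 - 82)*11 = (-82 + √977)*11 = -902 + 11*√977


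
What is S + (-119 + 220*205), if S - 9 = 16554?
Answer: 61544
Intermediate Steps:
S = 16563 (S = 9 + 16554 = 16563)
S + (-119 + 220*205) = 16563 + (-119 + 220*205) = 16563 + (-119 + 45100) = 16563 + 44981 = 61544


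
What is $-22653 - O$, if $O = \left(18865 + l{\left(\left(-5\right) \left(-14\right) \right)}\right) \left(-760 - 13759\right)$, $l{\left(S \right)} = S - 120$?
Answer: $273152332$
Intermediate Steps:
$l{\left(S \right)} = -120 + S$
$O = -273174985$ ($O = \left(18865 - 50\right) \left(-760 - 13759\right) = \left(18865 + \left(-120 + 70\right)\right) \left(-14519\right) = \left(18865 - 50\right) \left(-14519\right) = 18815 \left(-14519\right) = -273174985$)
$-22653 - O = -22653 - -273174985 = -22653 + 273174985 = 273152332$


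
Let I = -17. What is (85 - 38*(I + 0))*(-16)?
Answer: -11696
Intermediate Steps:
(85 - 38*(I + 0))*(-16) = (85 - 38*(-17 + 0))*(-16) = (85 - 38*(-17))*(-16) = (85 + 646)*(-16) = 731*(-16) = -11696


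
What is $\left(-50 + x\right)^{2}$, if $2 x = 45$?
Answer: $\frac{3025}{4} \approx 756.25$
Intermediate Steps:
$x = \frac{45}{2}$ ($x = \frac{1}{2} \cdot 45 = \frac{45}{2} \approx 22.5$)
$\left(-50 + x\right)^{2} = \left(-50 + \frac{45}{2}\right)^{2} = \left(- \frac{55}{2}\right)^{2} = \frac{3025}{4}$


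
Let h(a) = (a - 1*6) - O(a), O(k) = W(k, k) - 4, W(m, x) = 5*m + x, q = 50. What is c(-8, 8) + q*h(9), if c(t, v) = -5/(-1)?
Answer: -2345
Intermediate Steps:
W(m, x) = x + 5*m
O(k) = -4 + 6*k (O(k) = (k + 5*k) - 4 = 6*k - 4 = -4 + 6*k)
c(t, v) = 5 (c(t, v) = -5*(-1) = 5)
h(a) = -2 - 5*a (h(a) = (a - 1*6) - (-4 + 6*a) = (a - 6) + (4 - 6*a) = (-6 + a) + (4 - 6*a) = -2 - 5*a)
c(-8, 8) + q*h(9) = 5 + 50*(-2 - 5*9) = 5 + 50*(-2 - 45) = 5 + 50*(-47) = 5 - 2350 = -2345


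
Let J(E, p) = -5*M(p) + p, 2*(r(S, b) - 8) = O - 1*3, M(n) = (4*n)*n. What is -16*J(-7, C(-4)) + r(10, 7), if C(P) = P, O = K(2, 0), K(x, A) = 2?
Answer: 10383/2 ≈ 5191.5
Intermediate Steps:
O = 2
M(n) = 4*n²
r(S, b) = 15/2 (r(S, b) = 8 + (2 - 1*3)/2 = 8 + (2 - 3)/2 = 8 + (½)*(-1) = 8 - ½ = 15/2)
J(E, p) = p - 20*p² (J(E, p) = -20*p² + p = p - 20*p²)
-16*J(-7, C(-4)) + r(10, 7) = -(-64)*(1 - 20*(-4)) + 15/2 = -(-64)*(1 + 80) + 15/2 = -(-64)*81 + 15/2 = -16*(-324) + 15/2 = 5184 + 15/2 = 10383/2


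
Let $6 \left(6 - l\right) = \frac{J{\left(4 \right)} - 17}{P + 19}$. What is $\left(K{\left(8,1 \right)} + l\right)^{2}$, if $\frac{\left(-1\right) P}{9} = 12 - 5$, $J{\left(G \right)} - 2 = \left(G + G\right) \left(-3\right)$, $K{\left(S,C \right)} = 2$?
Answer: $\frac{477481}{7744} \approx 61.658$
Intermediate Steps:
$J{\left(G \right)} = 2 - 6 G$ ($J{\left(G \right)} = 2 + \left(G + G\right) \left(-3\right) = 2 + 2 G \left(-3\right) = 2 - 6 G$)
$P = -63$ ($P = - 9 \left(12 - 5\right) = \left(-9\right) 7 = -63$)
$l = \frac{515}{88}$ ($l = 6 - \frac{\left(\left(2 - 24\right) - 17\right) \frac{1}{-63 + 19}}{6} = 6 - \frac{\left(\left(2 - 24\right) - 17\right) \frac{1}{-44}}{6} = 6 - \frac{\left(-22 - 17\right) \left(- \frac{1}{44}\right)}{6} = 6 - \frac{\left(-39\right) \left(- \frac{1}{44}\right)}{6} = 6 - \frac{13}{88} = \frac{515}{88} \approx 5.8523$)
$\left(K{\left(8,1 \right)} + l\right)^{2} = \left(2 + \frac{515}{88}\right)^{2} = \left(\frac{691}{88}\right)^{2} = \frac{477481}{7744}$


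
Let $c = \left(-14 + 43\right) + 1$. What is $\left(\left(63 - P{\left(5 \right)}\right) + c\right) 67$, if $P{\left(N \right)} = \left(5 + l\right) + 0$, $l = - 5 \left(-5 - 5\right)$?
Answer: $2546$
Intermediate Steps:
$l = 50$ ($l = \left(-5\right) \left(-10\right) = 50$)
$c = 30$ ($c = 29 + 1 = 30$)
$P{\left(N \right)} = 55$ ($P{\left(N \right)} = \left(5 + 50\right) + 0 = 55 + 0 = 55$)
$\left(\left(63 - P{\left(5 \right)}\right) + c\right) 67 = \left(\left(63 - 55\right) + 30\right) 67 = \left(8 + 30\right) 67 = 38 \cdot 67 = 2546$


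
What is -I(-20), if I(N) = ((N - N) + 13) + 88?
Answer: -101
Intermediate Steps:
I(N) = 101 (I(N) = (0 + 13) + 88 = 13 + 88 = 101)
-I(-20) = -1*101 = -101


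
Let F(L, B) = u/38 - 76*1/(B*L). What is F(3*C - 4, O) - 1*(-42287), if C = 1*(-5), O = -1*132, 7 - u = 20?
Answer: 53027431/1254 ≈ 42287.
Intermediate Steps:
u = -13 (u = 7 - 1*20 = 7 - 20 = -13)
O = -132
C = -5
F(L, B) = -13/38 - 76/(B*L) (F(L, B) = -13/38 - 76*1/(B*L) = -13*1/38 - 76*1/(B*L) = -13/38 - 76/(B*L))
F(3*C - 4, O) - 1*(-42287) = (-13/38 - 76/(-132*(3*(-5) - 4))) - 1*(-42287) = (-13/38 - 76*(-1/132)/(-15 - 4)) + 42287 = (-13/38 - 76*(-1/132)/(-19)) + 42287 = (-13/38 - 76*(-1/132)*(-1/19)) + 42287 = (-13/38 - 1/33) + 42287 = -467/1254 + 42287 = 53027431/1254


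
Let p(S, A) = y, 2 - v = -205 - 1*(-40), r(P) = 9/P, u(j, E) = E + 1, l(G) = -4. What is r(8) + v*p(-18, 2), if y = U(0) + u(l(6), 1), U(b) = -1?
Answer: 1345/8 ≈ 168.13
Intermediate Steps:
u(j, E) = 1 + E
v = 167 (v = 2 - (-205 - 1*(-40)) = 2 - (-205 + 40) = 2 - 1*(-165) = 2 + 165 = 167)
y = 1 (y = -1 + (1 + 1) = -1 + 2 = 1)
p(S, A) = 1
r(8) + v*p(-18, 2) = 9/8 + 167*1 = 9*(⅛) + 167 = 9/8 + 167 = 1345/8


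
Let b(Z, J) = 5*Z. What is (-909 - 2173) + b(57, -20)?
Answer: -2797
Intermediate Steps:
(-909 - 2173) + b(57, -20) = (-909 - 2173) + 5*57 = -3082 + 285 = -2797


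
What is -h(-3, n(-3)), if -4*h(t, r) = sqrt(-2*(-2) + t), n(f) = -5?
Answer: 1/4 ≈ 0.25000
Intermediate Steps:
h(t, r) = -sqrt(4 + t)/4 (h(t, r) = -sqrt(-2*(-2) + t)/4 = -sqrt(4 + t)/4)
-h(-3, n(-3)) = -(-1)*sqrt(4 - 3)/4 = -(-1)*sqrt(1)/4 = -(-1)/4 = -1*(-1/4) = 1/4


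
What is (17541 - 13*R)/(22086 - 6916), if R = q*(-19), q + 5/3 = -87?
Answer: -319/1110 ≈ -0.28739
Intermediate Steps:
q = -266/3 (q = -5/3 - 87 = -266/3 ≈ -88.667)
R = 5054/3 (R = -266/3*(-19) = 5054/3 ≈ 1684.7)
(17541 - 13*R)/(22086 - 6916) = (17541 - 13*5054/3)/(22086 - 6916) = (17541 - 65702/3)/15170 = -13079/3*1/15170 = -319/1110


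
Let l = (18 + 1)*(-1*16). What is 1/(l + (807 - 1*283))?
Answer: 1/220 ≈ 0.0045455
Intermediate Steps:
l = -304 (l = 19*(-16) = -304)
1/(l + (807 - 1*283)) = 1/(-304 + (807 - 1*283)) = 1/(-304 + (807 - 283)) = 1/(-304 + 524) = 1/220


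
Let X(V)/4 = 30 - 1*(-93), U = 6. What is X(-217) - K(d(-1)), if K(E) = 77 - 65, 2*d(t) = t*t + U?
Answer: 480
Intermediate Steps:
d(t) = 3 + t²/2 (d(t) = (t*t + 6)/2 = (t² + 6)/2 = (6 + t²)/2 = 3 + t²/2)
X(V) = 492 (X(V) = 4*(30 - 1*(-93)) = 4*(30 + 93) = 4*123 = 492)
K(E) = 12
X(-217) - K(d(-1)) = 492 - 1*12 = 492 - 12 = 480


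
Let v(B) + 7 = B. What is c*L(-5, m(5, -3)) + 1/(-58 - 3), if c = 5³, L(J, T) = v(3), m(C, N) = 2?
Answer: -30501/61 ≈ -500.02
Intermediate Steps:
v(B) = -7 + B
L(J, T) = -4 (L(J, T) = -7 + 3 = -4)
c = 125
c*L(-5, m(5, -3)) + 1/(-58 - 3) = 125*(-4) + 1/(-58 - 3) = -500 + 1/(-61) = -500 - 1/61 = -30501/61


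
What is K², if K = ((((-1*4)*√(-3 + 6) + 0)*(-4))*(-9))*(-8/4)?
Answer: 248832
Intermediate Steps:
K = 288*√3 (K = (((-4*√3 + 0)*(-4))*(-9))*(-8*¼) = ((-4*√3*(-4))*(-9))*(-2) = ((16*√3)*(-9))*(-2) = -144*√3*(-2) = 288*√3 ≈ 498.83)
K² = (288*√3)² = 248832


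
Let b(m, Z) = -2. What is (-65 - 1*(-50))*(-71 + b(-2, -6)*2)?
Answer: 1125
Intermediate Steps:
(-65 - 1*(-50))*(-71 + b(-2, -6)*2) = (-65 - 1*(-50))*(-71 - 2*2) = (-65 + 50)*(-71 - 4) = -15*(-75) = 1125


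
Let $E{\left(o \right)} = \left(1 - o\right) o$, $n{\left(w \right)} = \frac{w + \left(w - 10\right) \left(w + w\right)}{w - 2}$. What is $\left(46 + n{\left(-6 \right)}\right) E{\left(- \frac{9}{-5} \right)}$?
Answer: $- \frac{819}{25} \approx -32.76$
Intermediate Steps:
$n{\left(w \right)} = \frac{w + 2 w \left(-10 + w\right)}{-2 + w}$ ($n{\left(w \right)} = \frac{w + \left(-10 + w\right) 2 w}{-2 + w} = \frac{w + 2 w \left(-10 + w\right)}{-2 + w}$)
$E{\left(o \right)} = o \left(1 - o\right)$
$\left(46 + n{\left(-6 \right)}\right) E{\left(- \frac{9}{-5} \right)} = \left(46 - \frac{6 \left(-19 + 2 \left(-6\right)\right)}{-2 - 6}\right) - \frac{9}{-5} \left(1 - - \frac{9}{-5}\right) = \left(46 - \frac{6 \left(-19 - 12\right)}{-8}\right) \left(-9\right) \left(- \frac{1}{5}\right) \left(1 - \left(-9\right) \left(- \frac{1}{5}\right)\right) = \left(46 - \left(- \frac{3}{4}\right) \left(-31\right)\right) \frac{9 \left(1 - \frac{9}{5}\right)}{5} = \left(46 - \frac{93}{4}\right) \frac{9 \left(1 - \frac{9}{5}\right)}{5} = \frac{91 \cdot \frac{9}{5} \left(- \frac{4}{5}\right)}{4} = \frac{91}{4} \left(- \frac{36}{25}\right) = - \frac{819}{25}$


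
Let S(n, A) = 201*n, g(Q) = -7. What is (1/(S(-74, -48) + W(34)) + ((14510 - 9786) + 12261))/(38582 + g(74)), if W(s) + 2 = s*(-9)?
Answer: 257866269/585645650 ≈ 0.44031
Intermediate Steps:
W(s) = -2 - 9*s (W(s) = -2 + s*(-9) = -2 - 9*s)
(1/(S(-74, -48) + W(34)) + ((14510 - 9786) + 12261))/(38582 + g(74)) = (1/(201*(-74) + (-2 - 9*34)) + ((14510 - 9786) + 12261))/(38582 - 7) = (1/(-14874 + (-2 - 306)) + (4724 + 12261))/38575 = (1/(-14874 - 308) + 16985)*(1/38575) = (1/(-15182) + 16985)*(1/38575) = (-1/15182 + 16985)*(1/38575) = (257866269/15182)*(1/38575) = 257866269/585645650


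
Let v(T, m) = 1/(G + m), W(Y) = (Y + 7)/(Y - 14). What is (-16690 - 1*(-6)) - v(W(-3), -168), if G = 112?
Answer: -934303/56 ≈ -16684.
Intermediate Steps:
W(Y) = (7 + Y)/(-14 + Y)
v(T, m) = 1/(112 + m)
(-16690 - 1*(-6)) - v(W(-3), -168) = (-16690 - 1*(-6)) - 1/(112 - 168) = (-16690 + 6) - 1/(-56) = -16684 - 1*(-1/56) = -16684 + 1/56 = -934303/56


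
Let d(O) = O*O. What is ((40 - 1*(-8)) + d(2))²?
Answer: 2704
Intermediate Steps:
d(O) = O²
((40 - 1*(-8)) + d(2))² = ((40 - 1*(-8)) + 2²)² = ((40 + 8) + 4)² = (48 + 4)² = 52² = 2704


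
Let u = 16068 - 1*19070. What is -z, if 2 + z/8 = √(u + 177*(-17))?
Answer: 16 - 8*I*√6011 ≈ 16.0 - 620.25*I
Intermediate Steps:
u = -3002 (u = 16068 - 19070 = -3002)
z = -16 + 8*I*√6011 (z = -16 + 8*√(-3002 + 177*(-17)) = -16 + 8*√(-3002 - 3009) = -16 + 8*√(-6011) = -16 + 8*(I*√6011) = -16 + 8*I*√6011 ≈ -16.0 + 620.25*I)
-z = -(-16 + 8*I*√6011) = 16 - 8*I*√6011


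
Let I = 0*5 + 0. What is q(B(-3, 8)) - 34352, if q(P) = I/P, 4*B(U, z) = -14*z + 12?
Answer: -34352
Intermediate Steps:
I = 0 (I = 0 + 0 = 0)
B(U, z) = 3 - 7*z/2 (B(U, z) = (-14*z + 12)/4 = (12 - 14*z)/4 = 3 - 7*z/2)
q(P) = 0 (q(P) = 0/P = 0)
q(B(-3, 8)) - 34352 = 0 - 34352 = -34352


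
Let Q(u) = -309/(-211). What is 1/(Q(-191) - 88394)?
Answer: -211/18650825 ≈ -1.1313e-5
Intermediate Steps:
Q(u) = 309/211 (Q(u) = -309*(-1/211) = 309/211)
1/(Q(-191) - 88394) = 1/(309/211 - 88394) = 1/(-18650825/211) = -211/18650825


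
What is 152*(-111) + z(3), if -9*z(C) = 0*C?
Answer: -16872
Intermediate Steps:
z(C) = 0 (z(C) = -0*C = -⅑*0 = 0)
152*(-111) + z(3) = 152*(-111) + 0 = -16872 + 0 = -16872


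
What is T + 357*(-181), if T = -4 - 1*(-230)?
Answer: -64391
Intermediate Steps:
T = 226 (T = -4 + 230 = 226)
T + 357*(-181) = 226 + 357*(-181) = 226 - 64617 = -64391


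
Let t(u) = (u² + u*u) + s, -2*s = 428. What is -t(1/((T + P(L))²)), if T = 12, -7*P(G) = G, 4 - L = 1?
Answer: 9211993492/43046721 ≈ 214.00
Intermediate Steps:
L = 3 (L = 4 - 1*1 = 4 - 1 = 3)
P(G) = -G/7
s = -214 (s = -½*428 = -214)
t(u) = -214 + 2*u² (t(u) = (u² + u*u) - 214 = (u² + u²) - 214 = 2*u² - 214 = -214 + 2*u²)
-t(1/((T + P(L))²)) = -(-214 + 2*(1/((12 - ⅐*3)²))²) = -(-214 + 2*(1/((12 - 3/7)²))²) = -(-214 + 2*(1/((81/7)²))²) = -(-214 + 2*(1/(6561/49))²) = -(-214 + 2*(49/6561)²) = -(-214 + 2*(2401/43046721)) = -(-214 + 4802/43046721) = -1*(-9211993492/43046721) = 9211993492/43046721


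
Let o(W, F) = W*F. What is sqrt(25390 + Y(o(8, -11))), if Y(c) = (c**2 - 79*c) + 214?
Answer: 10*sqrt(403) ≈ 200.75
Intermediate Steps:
o(W, F) = F*W
Y(c) = 214 + c**2 - 79*c
sqrt(25390 + Y(o(8, -11))) = sqrt(25390 + (214 + (-11*8)**2 - (-869)*8)) = sqrt(25390 + (214 + (-88)**2 - 79*(-88))) = sqrt(25390 + (214 + 7744 + 6952)) = sqrt(25390 + 14910) = sqrt(40300) = 10*sqrt(403)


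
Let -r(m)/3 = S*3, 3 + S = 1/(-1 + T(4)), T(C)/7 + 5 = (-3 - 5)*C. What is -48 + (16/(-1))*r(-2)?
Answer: -31236/65 ≈ -480.55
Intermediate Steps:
T(C) = -35 - 56*C (T(C) = -35 + 7*((-3 - 5)*C) = -35 + 7*(-8*C) = -35 - 56*C)
S = -781/260 (S = -3 + 1/(-1 + (-35 - 56*4)) = -3 + 1/(-1 + (-35 - 224)) = -3 + 1/(-1 - 259) = -3 + 1/(-260) = -3 - 1/260 = -781/260 ≈ -3.0038)
r(m) = 7029/260 (r(m) = -(-2343)*3/260 = -3*(-2343/260) = 7029/260)
-48 + (16/(-1))*r(-2) = -48 + (16/(-1))*(7029/260) = -48 + (16*(-1))*(7029/260) = -48 - 16*7029/260 = -48 - 28116/65 = -31236/65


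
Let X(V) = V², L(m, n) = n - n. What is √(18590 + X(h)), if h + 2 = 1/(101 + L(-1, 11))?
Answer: 7*√3870959/101 ≈ 136.36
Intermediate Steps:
L(m, n) = 0
h = -201/101 (h = -2 + 1/(101 + 0) = -2 + 1/101 = -201/101 ≈ -1.9901)
√(18590 + X(h)) = √(18590 + (-201/101)²) = √(18590 + 40401/10201) = √(189676991/10201) = 7*√3870959/101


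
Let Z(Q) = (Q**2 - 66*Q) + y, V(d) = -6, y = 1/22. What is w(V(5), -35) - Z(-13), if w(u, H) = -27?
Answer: -23189/22 ≈ -1054.0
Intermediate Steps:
y = 1/22 ≈ 0.045455
Z(Q) = 1/22 + Q**2 - 66*Q (Z(Q) = (Q**2 - 66*Q) + 1/22 = 1/22 + Q**2 - 66*Q)
w(V(5), -35) - Z(-13) = -27 - (1/22 + (-13)**2 - 66*(-13)) = -27 - (1/22 + 169 + 858) = -27 - 1*22595/22 = -27 - 22595/22 = -23189/22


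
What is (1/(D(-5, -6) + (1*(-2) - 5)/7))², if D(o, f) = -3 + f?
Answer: 1/100 ≈ 0.010000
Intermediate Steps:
(1/(D(-5, -6) + (1*(-2) - 5)/7))² = (1/((-3 - 6) + (1*(-2) - 5)/7))² = (1/(-9 + (-2 - 5)*(⅐)))² = (1/(-9 - 7*⅐))² = (1/(-9 - 1))² = (1/(-10))² = (-⅒)² = 1/100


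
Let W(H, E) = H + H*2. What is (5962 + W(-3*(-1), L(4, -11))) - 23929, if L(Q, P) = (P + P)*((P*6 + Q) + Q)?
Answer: -17958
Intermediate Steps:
L(Q, P) = 2*P*(2*Q + 6*P) (L(Q, P) = (2*P)*((6*P + Q) + Q) = (2*P)*((Q + 6*P) + Q) = (2*P)*(2*Q + 6*P) = 2*P*(2*Q + 6*P))
W(H, E) = 3*H (W(H, E) = H + 2*H = 3*H)
(5962 + W(-3*(-1), L(4, -11))) - 23929 = (5962 + 3*(-3*(-1))) - 23929 = (5962 + 3*3) - 23929 = (5962 + 9) - 23929 = 5971 - 23929 = -17958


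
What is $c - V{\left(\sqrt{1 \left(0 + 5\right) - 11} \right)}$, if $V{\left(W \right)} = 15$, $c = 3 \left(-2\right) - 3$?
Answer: $-24$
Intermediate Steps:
$c = -9$ ($c = -6 - 3 = -9$)
$c - V{\left(\sqrt{1 \left(0 + 5\right) - 11} \right)} = -9 - 15 = -24$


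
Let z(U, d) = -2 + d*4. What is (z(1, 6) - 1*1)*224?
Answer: 4704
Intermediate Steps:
z(U, d) = -2 + 4*d
(z(1, 6) - 1*1)*224 = ((-2 + 4*6) - 1*1)*224 = ((-2 + 24) - 1)*224 = (22 - 1)*224 = 21*224 = 4704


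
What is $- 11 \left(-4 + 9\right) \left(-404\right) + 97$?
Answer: $22317$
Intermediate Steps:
$- 11 \left(-4 + 9\right) \left(-404\right) + 97 = \left(-11\right) 5 \left(-404\right) + 97 = \left(-55\right) \left(-404\right) + 97 = 22220 + 97 = 22317$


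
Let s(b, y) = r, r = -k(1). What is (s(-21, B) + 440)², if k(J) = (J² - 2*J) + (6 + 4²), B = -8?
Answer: 175561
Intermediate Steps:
k(J) = 22 + J² - 2*J (k(J) = (J² - 2*J) + (6 + 16) = (J² - 2*J) + 22 = 22 + J² - 2*J)
r = -21 (r = -(22 + 1² - 2*1) = -(22 + 1 - 2) = -1*21 = -21)
s(b, y) = -21
(s(-21, B) + 440)² = (-21 + 440)² = 419² = 175561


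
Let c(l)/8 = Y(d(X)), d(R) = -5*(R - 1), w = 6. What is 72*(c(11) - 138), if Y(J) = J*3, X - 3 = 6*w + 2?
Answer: -355536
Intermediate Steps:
X = 41 (X = 3 + (6*6 + 2) = 3 + (36 + 2) = 3 + 38 = 41)
d(R) = 5 - 5*R (d(R) = -5*(-1 + R) = 5 - 5*R)
Y(J) = 3*J
c(l) = -4800 (c(l) = 8*(3*(5 - 5*41)) = 8*(3*(5 - 205)) = 8*(3*(-200)) = 8*(-600) = -4800)
72*(c(11) - 138) = 72*(-4800 - 138) = 72*(-4938) = -355536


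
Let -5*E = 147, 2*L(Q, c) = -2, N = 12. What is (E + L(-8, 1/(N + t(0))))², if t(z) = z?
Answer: 23104/25 ≈ 924.16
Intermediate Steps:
L(Q, c) = -1 (L(Q, c) = (½)*(-2) = -1)
E = -147/5 (E = -⅕*147 = -147/5 ≈ -29.400)
(E + L(-8, 1/(N + t(0))))² = (-147/5 - 1)² = (-152/5)² = 23104/25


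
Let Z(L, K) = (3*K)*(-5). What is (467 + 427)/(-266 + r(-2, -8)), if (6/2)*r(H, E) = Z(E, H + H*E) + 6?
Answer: -447/167 ≈ -2.6766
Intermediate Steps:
Z(L, K) = -15*K
r(H, E) = 2 - 5*H - 5*E*H (r(H, E) = (-15*(H + H*E) + 6)/3 = (-15*(H + E*H) + 6)/3 = ((-15*H - 15*E*H) + 6)/3 = (6 - 15*H - 15*E*H)/3 = 2 - 5*H - 5*E*H)
(467 + 427)/(-266 + r(-2, -8)) = (467 + 427)/(-266 + (2 - 5*(-2)*(1 - 8))) = 894/(-266 + (2 - 5*(-2)*(-7))) = 894/(-266 + (2 - 70)) = 894/(-266 - 68) = 894/(-334) = 894*(-1/334) = -447/167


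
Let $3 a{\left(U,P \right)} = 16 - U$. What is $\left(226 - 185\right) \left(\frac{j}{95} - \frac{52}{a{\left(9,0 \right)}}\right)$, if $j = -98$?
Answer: $- \frac{635746}{665} \approx -956.01$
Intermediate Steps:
$a{\left(U,P \right)} = \frac{16}{3} - \frac{U}{3}$ ($a{\left(U,P \right)} = \frac{16 - U}{3} = \frac{16}{3} - \frac{U}{3}$)
$\left(226 - 185\right) \left(\frac{j}{95} - \frac{52}{a{\left(9,0 \right)}}\right) = \left(226 - 185\right) \left(- \frac{98}{95} - \frac{52}{\frac{16}{3} - 3}\right) = 41 \left(\left(-98\right) \frac{1}{95} - \frac{52}{\frac{16}{3} - 3}\right) = 41 \left(- \frac{98}{95} - \frac{52}{\frac{7}{3}}\right) = 41 \left(- \frac{98}{95} - \frac{156}{7}\right) = 41 \left(- \frac{15506}{665}\right) = - \frac{635746}{665}$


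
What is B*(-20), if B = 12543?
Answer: -250860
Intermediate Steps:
B*(-20) = 12543*(-20) = -250860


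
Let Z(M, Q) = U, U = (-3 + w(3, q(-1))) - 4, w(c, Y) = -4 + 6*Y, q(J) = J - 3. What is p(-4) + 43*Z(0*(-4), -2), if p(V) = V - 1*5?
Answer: -1514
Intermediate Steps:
q(J) = -3 + J
p(V) = -5 + V (p(V) = V - 5 = -5 + V)
U = -35 (U = (-3 + (-4 + 6*(-3 - 1))) - 4 = (-3 + (-4 + 6*(-4))) - 4 = (-3 + (-4 - 24)) - 4 = (-3 - 28) - 4 = -31 - 4 = -35)
Z(M, Q) = -35
p(-4) + 43*Z(0*(-4), -2) = (-5 - 4) + 43*(-35) = -9 - 1505 = -1514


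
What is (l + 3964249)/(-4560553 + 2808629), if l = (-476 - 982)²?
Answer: -6090013/1751924 ≈ -3.4762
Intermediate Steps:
l = 2125764 (l = (-1458)² = 2125764)
(l + 3964249)/(-4560553 + 2808629) = (2125764 + 3964249)/(-4560553 + 2808629) = 6090013/(-1751924) = 6090013*(-1/1751924) = -6090013/1751924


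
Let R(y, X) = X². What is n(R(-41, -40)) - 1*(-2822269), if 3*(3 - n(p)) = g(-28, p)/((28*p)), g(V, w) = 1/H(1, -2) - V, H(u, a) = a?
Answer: 151725342709/53760 ≈ 2.8223e+6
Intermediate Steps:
g(V, w) = -½ - V (g(V, w) = 1/(-2) - V = -½ - V)
n(p) = 3 - 55/(168*p) (n(p) = 3 - (-½ - 1*(-28))/(3*(28*p)) = 3 - (-½ + 28)*1/(28*p)/3 = 3 - 55*1/(28*p)/6 = 3 - 55/(168*p))
n(R(-41, -40)) - 1*(-2822269) = (3 - 55/(168*((-40)²))) - 1*(-2822269) = (3 - 55/168/1600) + 2822269 = (3 - 55/168*1/1600) + 2822269 = (3 - 11/53760) + 2822269 = 161269/53760 + 2822269 = 151725342709/53760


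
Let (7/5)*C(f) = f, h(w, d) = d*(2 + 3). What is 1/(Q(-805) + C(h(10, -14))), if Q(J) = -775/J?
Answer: -161/7895 ≈ -0.020393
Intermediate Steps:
h(w, d) = 5*d (h(w, d) = d*5 = 5*d)
C(f) = 5*f/7
1/(Q(-805) + C(h(10, -14))) = 1/(-775/(-805) + 5*(5*(-14))/7) = 1/(-775*(-1/805) + (5/7)*(-70)) = 1/(155/161 - 50) = 1/(-7895/161) = -161/7895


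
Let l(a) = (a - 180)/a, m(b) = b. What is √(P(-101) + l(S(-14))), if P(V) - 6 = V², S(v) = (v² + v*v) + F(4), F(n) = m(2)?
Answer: √396144542/197 ≈ 101.03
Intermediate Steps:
F(n) = 2
S(v) = 2 + 2*v² (S(v) = (v² + v*v) + 2 = (v² + v²) + 2 = 2*v² + 2 = 2 + 2*v²)
P(V) = 6 + V²
l(a) = (-180 + a)/a
√(P(-101) + l(S(-14))) = √((6 + (-101)²) + (-180 + (2 + 2*(-14)²))/(2 + 2*(-14)²)) = √((6 + 10201) + (-180 + (2 + 2*196))/(2 + 2*196)) = √(10207 + (-180 + (2 + 392))/(2 + 392)) = √(10207 + (-180 + 394)/394) = √(10207 + (1/394)*214) = √(10207 + 107/197) = √(2010886/197) = √396144542/197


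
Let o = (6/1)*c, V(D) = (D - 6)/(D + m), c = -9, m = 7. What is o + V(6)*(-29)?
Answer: -54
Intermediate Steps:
V(D) = (-6 + D)/(7 + D) (V(D) = (D - 6)/(D + 7) = (-6 + D)/(7 + D))
o = -54 (o = (6/1)*(-9) = (6*1)*(-9) = 6*(-9) = -54)
o + V(6)*(-29) = -54 + ((-6 + 6)/(7 + 6))*(-29) = -54 + (0/13)*(-29) = -54 + ((1/13)*0)*(-29) = -54 + 0*(-29) = -54 + 0 = -54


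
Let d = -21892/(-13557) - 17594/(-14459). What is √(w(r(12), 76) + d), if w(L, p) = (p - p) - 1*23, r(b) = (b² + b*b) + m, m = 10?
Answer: I*√2146679817736029/10316877 ≈ 4.4909*I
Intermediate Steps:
r(b) = 10 + 2*b² (r(b) = (b² + b*b) + 10 = (b² + b²) + 10 = 2*b² + 10 = 10 + 2*b²)
w(L, p) = -23 (w(L, p) = 0 - 23 = -23)
d = 29213594/10316877 (d = -21892*(-1/13557) - 17594*(-1/14459) = 21892/13557 + 926/761 = 29213594/10316877 ≈ 2.8316)
√(w(r(12), 76) + d) = √(-23 + 29213594/10316877) = √(-208074577/10316877) = I*√2146679817736029/10316877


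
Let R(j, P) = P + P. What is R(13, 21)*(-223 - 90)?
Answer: -13146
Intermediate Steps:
R(j, P) = 2*P
R(13, 21)*(-223 - 90) = (2*21)*(-223 - 90) = 42*(-313) = -13146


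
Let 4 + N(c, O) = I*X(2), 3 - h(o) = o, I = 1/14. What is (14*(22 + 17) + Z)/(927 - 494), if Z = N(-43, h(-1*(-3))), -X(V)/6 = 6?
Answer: 3776/3031 ≈ 1.2458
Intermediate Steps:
I = 1/14 ≈ 0.071429
X(V) = -36 (X(V) = -6*6 = -36)
h(o) = 3 - o
N(c, O) = -46/7 (N(c, O) = -4 + (1/14)*(-36) = -4 - 18/7 = -46/7)
Z = -46/7 ≈ -6.5714
(14*(22 + 17) + Z)/(927 - 494) = (14*(22 + 17) - 46/7)/(927 - 494) = (14*39 - 46/7)/433 = (546 - 46/7)*(1/433) = (3776/7)*(1/433) = 3776/3031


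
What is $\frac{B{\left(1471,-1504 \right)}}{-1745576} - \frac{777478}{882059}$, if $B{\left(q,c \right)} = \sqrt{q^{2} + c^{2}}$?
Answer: $- \frac{777478}{882059} - \frac{\sqrt{4425857}}{1745576} \approx -0.88264$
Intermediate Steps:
$B{\left(q,c \right)} = \sqrt{c^{2} + q^{2}}$
$\frac{B{\left(1471,-1504 \right)}}{-1745576} - \frac{777478}{882059} = \frac{\sqrt{\left(-1504\right)^{2} + 1471^{2}}}{-1745576} - \frac{777478}{882059} = \sqrt{2262016 + 2163841} \left(- \frac{1}{1745576}\right) - \frac{777478}{882059} = \sqrt{4425857} \left(- \frac{1}{1745576}\right) - \frac{777478}{882059} = - \frac{\sqrt{4425857}}{1745576} - \frac{777478}{882059} = - \frac{777478}{882059} - \frac{\sqrt{4425857}}{1745576}$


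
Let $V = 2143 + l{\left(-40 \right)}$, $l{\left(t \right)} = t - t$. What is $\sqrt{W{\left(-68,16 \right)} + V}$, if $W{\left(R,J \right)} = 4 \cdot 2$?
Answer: $3 \sqrt{239} \approx 46.379$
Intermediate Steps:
$l{\left(t \right)} = 0$
$W{\left(R,J \right)} = 8$
$V = 2143$ ($V = 2143 + 0 = 2143$)
$\sqrt{W{\left(-68,16 \right)} + V} = \sqrt{8 + 2143} = \sqrt{2151} = 3 \sqrt{239}$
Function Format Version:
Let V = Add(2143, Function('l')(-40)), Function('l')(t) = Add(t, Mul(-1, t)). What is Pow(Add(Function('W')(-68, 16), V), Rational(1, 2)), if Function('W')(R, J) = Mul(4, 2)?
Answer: Mul(3, Pow(239, Rational(1, 2))) ≈ 46.379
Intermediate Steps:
Function('l')(t) = 0
Function('W')(R, J) = 8
V = 2143 (V = Add(2143, 0) = 2143)
Pow(Add(Function('W')(-68, 16), V), Rational(1, 2)) = Pow(Add(8, 2143), Rational(1, 2)) = Pow(2151, Rational(1, 2)) = Mul(3, Pow(239, Rational(1, 2)))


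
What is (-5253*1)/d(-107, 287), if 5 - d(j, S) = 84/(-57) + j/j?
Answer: -99807/104 ≈ -959.68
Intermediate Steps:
d(j, S) = 104/19 (d(j, S) = 5 - (84/(-57) + j/j) = 5 - (84*(-1/57) + 1) = 5 - (-28/19 + 1) = 5 - 1*(-9/19) = 5 + 9/19 = 104/19)
(-5253*1)/d(-107, 287) = (-5253*1)/(104/19) = -5253*19/104 = -99807/104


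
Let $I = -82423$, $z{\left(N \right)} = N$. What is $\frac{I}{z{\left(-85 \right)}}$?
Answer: $\frac{82423}{85} \approx 969.68$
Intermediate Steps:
$\frac{I}{z{\left(-85 \right)}} = - \frac{82423}{-85} = \left(-82423\right) \left(- \frac{1}{85}\right) = \frac{82423}{85}$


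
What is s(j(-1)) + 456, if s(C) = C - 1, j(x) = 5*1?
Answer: 460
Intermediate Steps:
j(x) = 5
s(C) = -1 + C
s(j(-1)) + 456 = (-1 + 5) + 456 = 4 + 456 = 460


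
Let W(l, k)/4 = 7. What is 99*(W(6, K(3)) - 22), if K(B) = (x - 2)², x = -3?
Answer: 594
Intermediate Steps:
K(B) = 25 (K(B) = (-3 - 2)² = (-5)² = 25)
W(l, k) = 28 (W(l, k) = 4*7 = 28)
99*(W(6, K(3)) - 22) = 99*(28 - 22) = 99*6 = 594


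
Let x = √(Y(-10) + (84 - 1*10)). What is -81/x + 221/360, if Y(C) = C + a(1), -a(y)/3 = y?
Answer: 221/360 - 81*√61/61 ≈ -9.7571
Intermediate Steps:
a(y) = -3*y
Y(C) = -3 + C (Y(C) = C - 3*1 = C - 3 = -3 + C)
x = √61 (x = √((-3 - 10) + (84 - 1*10)) = √(-13 + (84 - 10)) = √(-13 + 74) = √61 ≈ 7.8102)
-81/x + 221/360 = -81*√61/61 + 221/360 = 221/360 - 81*√61/61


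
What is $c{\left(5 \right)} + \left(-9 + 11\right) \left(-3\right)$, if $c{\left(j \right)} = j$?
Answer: $-1$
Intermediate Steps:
$c{\left(5 \right)} + \left(-9 + 11\right) \left(-3\right) = 5 + \left(-9 + 11\right) \left(-3\right) = 5 + 2 \left(-3\right) = 5 - 6 = -1$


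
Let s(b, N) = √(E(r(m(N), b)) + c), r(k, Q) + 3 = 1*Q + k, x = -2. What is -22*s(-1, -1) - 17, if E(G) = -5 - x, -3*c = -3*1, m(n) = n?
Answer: -17 - 22*I*√2 ≈ -17.0 - 31.113*I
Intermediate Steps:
r(k, Q) = -3 + Q + k (r(k, Q) = -3 + (1*Q + k) = -3 + (Q + k) = -3 + Q + k)
c = 1 (c = -(-1) = -⅓*(-3) = 1)
E(G) = -3 (E(G) = -5 - 1*(-2) = -5 + 2 = -3)
s(b, N) = I*√2 (s(b, N) = √(-3 + 1) = √(-2) = I*√2)
-22*s(-1, -1) - 17 = -22*I*√2 - 17 = -17 - 22*I*√2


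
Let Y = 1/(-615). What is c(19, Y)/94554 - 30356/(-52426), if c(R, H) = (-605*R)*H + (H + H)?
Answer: 98101415821/169367173470 ≈ 0.57922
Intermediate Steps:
Y = -1/615 ≈ -0.0016260
c(R, H) = 2*H - 605*H*R (c(R, H) = -605*H*R + 2*H = 2*H - 605*H*R)
c(19, Y)/94554 - 30356/(-52426) = -(2 - 605*19)/615/94554 - 30356/(-52426) = -(2 - 11495)/615*(1/94554) - 30356*(-1/52426) = -1/615*(-11493)*(1/94554) + 15178/26213 = (3831/205)*(1/94554) + 15178/26213 = 1277/6461190 + 15178/26213 = 98101415821/169367173470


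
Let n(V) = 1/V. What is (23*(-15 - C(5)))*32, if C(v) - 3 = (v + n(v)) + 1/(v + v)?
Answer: -85744/5 ≈ -17149.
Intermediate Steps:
C(v) = 3 + v + 3/(2*v) (C(v) = 3 + ((v + 1/v) + 1/(v + v)) = 3 + ((v + 1/v) + 1/(2*v)) = 3 + (v + 3/(2*v)) = 3 + v + 3/(2*v))
(23*(-15 - C(5)))*32 = (23*(-15 - (3 + 5 + (3/2)/5)))*32 = (23*(-15 - (3 + 5 + (3/2)*(⅕))))*32 = (23*(-15 - (3 + 5 + 3/10)))*32 = (23*(-15 - 1*83/10))*32 = (23*(-15 - 83/10))*32 = (23*(-233/10))*32 = -5359/10*32 = -85744/5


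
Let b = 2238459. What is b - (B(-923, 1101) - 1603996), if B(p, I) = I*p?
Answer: 4858678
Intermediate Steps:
b - (B(-923, 1101) - 1603996) = 2238459 - (1101*(-923) - 1603996) = 2238459 - (-1016223 - 1603996) = 2238459 - 1*(-2620219) = 2238459 + 2620219 = 4858678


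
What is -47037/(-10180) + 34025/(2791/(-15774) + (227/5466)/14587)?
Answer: -6050349008129134571/31463261530060 ≈ -1.9230e+5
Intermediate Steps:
-47037/(-10180) + 34025/(2791/(-15774) + (227/5466)/14587) = -47037*(-1/10180) + 34025/(2791*(-1/15774) + (227*(1/5466))*(1/14587)) = 47037/10180 + 34025/(-2791/15774 + (227/5466)*(1/14587)) = 47037/10180 + 34025/(-2791/15774 + 227/79732542) = 47037/10180 + 34025/(-6181387334/34936142153) = 47037/10180 + 34025*(-34936142153/6181387334) = 47037/10180 - 1188702236755825/6181387334 = -6050349008129134571/31463261530060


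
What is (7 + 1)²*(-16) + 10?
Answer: -1014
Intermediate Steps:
(7 + 1)²*(-16) + 10 = 8²*(-16) + 10 = 64*(-16) + 10 = -1024 + 10 = -1014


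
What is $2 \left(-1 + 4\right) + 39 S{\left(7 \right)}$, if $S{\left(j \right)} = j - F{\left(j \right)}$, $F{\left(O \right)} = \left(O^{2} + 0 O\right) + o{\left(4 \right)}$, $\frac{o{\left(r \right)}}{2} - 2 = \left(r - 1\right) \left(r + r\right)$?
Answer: $-3660$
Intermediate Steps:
$o{\left(r \right)} = 4 + 4 r \left(-1 + r\right)$ ($o{\left(r \right)} = 4 + 2 \left(r - 1\right) \left(r + r\right) = 4 + 2 \left(-1 + r\right) 2 r = 4 + 2 \cdot 2 r \left(-1 + r\right) = 4 + 4 r \left(-1 + r\right)$)
$F{\left(O \right)} = 52 + O^{2}$ ($F{\left(O \right)} = \left(O^{2} + 0 O\right) + \left(4 - 16 + 4 \cdot 4^{2}\right) = \left(O^{2} + 0\right) + \left(4 - 16 + 4 \cdot 16\right) = O^{2} + \left(4 - 16 + 64\right) = O^{2} + 52 = 52 + O^{2}$)
$S{\left(j \right)} = -52 + j - j^{2}$ ($S{\left(j \right)} = j - \left(52 + j^{2}\right) = -52 + j - j^{2}$)
$2 \left(-1 + 4\right) + 39 S{\left(7 \right)} = 2 \left(-1 + 4\right) + 39 \left(-52 + 7 - 7^{2}\right) = 2 \cdot 3 + 39 \left(-52 + 7 - 49\right) = 6 + 39 \left(-52 + 7 - 49\right) = 6 + 39 \left(-94\right) = 6 - 3666 = -3660$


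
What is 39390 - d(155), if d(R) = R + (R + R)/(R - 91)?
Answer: 1255365/32 ≈ 39230.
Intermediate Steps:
d(R) = R + 2*R/(-91 + R) (d(R) = R + (2*R)/(-91 + R) = R + 2*R/(-91 + R))
39390 - d(155) = 39390 - 155*(-89 + 155)/(-91 + 155) = 39390 - 155*66/64 = 39390 - 1*5115/32 = 39390 - 5115/32 = 1255365/32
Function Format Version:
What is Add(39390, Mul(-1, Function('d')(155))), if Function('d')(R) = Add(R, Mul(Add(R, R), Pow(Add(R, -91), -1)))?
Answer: Rational(1255365, 32) ≈ 39230.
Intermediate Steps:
Function('d')(R) = Add(R, Mul(2, R, Pow(Add(-91, R), -1))) (Function('d')(R) = Add(R, Mul(Mul(2, R), Pow(Add(-91, R), -1))) = Add(R, Mul(2, R, Pow(Add(-91, R), -1))))
Add(39390, Mul(-1, Function('d')(155))) = Add(39390, Mul(-1, Mul(155, Pow(Add(-91, 155), -1), Add(-89, 155)))) = Add(39390, Mul(-1, Mul(155, Pow(64, -1), 66))) = Add(39390, Mul(-1, Mul(155, Rational(1, 64), 66))) = Add(39390, Mul(-1, Rational(5115, 32))) = Add(39390, Rational(-5115, 32)) = Rational(1255365, 32)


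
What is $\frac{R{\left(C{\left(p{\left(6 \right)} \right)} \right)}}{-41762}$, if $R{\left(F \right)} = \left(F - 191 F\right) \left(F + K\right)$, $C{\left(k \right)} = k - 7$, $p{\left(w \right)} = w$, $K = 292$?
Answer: $- \frac{1455}{1099} \approx -1.3239$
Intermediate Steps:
$C{\left(k \right)} = -7 + k$
$R{\left(F \right)} = - 190 F \left(292 + F\right)$ ($R{\left(F \right)} = \left(F - 191 F\right) \left(F + 292\right) = - 190 F \left(292 + F\right)$)
$\frac{R{\left(C{\left(p{\left(6 \right)} \right)} \right)}}{-41762} = \frac{\left(-190\right) \left(-7 + 6\right) \left(292 + \left(-7 + 6\right)\right)}{-41762} = \left(-190\right) \left(-1\right) \left(292 - 1\right) \left(- \frac{1}{41762}\right) = \left(-190\right) \left(-1\right) 291 \left(- \frac{1}{41762}\right) = 55290 \left(- \frac{1}{41762}\right) = - \frac{1455}{1099}$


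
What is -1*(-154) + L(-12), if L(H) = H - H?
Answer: 154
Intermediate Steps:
L(H) = 0
-1*(-154) + L(-12) = -1*(-154) + 0 = 154 + 0 = 154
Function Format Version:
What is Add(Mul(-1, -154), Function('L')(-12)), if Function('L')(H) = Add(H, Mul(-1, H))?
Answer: 154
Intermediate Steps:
Function('L')(H) = 0
Add(Mul(-1, -154), Function('L')(-12)) = Add(Mul(-1, -154), 0) = Add(154, 0) = 154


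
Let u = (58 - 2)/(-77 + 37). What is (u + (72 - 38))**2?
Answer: 26569/25 ≈ 1062.8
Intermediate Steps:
u = -7/5 (u = 56/(-40) = 56*(-1/40) = -7/5 ≈ -1.4000)
(u + (72 - 38))**2 = (-7/5 + (72 - 38))**2 = (-7/5 + 34)**2 = (163/5)**2 = 26569/25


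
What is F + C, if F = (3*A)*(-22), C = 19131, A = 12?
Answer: 18339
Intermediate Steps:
F = -792 (F = (3*12)*(-22) = 36*(-22) = -792)
F + C = -792 + 19131 = 18339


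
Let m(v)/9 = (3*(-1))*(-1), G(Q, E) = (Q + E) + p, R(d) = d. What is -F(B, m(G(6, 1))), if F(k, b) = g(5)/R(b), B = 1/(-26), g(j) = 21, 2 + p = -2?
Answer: -7/9 ≈ -0.77778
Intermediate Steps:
p = -4 (p = -2 - 2 = -4)
G(Q, E) = -4 + E + Q (G(Q, E) = (Q + E) - 4 = (E + Q) - 4 = -4 + E + Q)
m(v) = 27 (m(v) = 9*((3*(-1))*(-1)) = 9*(-3*(-1)) = 9*3 = 27)
B = -1/26 ≈ -0.038462
F(k, b) = 21/b
-F(B, m(G(6, 1))) = -21/27 = -1*7/9 = -7/9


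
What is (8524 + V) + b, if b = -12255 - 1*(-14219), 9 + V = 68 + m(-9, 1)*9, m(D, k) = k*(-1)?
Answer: 10538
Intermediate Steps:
m(D, k) = -k
V = 50 (V = -9 + (68 - 1*1*9) = -9 + (68 - 1*9) = -9 + (68 - 9) = -9 + 59 = 50)
b = 1964 (b = -12255 + 14219 = 1964)
(8524 + V) + b = (8524 + 50) + 1964 = 8574 + 1964 = 10538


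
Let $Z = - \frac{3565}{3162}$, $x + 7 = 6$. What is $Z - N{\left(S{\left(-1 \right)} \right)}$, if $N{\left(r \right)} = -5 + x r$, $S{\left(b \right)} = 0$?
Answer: $\frac{395}{102} \approx 3.8725$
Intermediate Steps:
$x = -1$ ($x = -7 + 6 = -1$)
$N{\left(r \right)} = -5 - r$
$Z = - \frac{115}{102}$ ($Z = \left(-3565\right) \frac{1}{3162} = - \frac{115}{102} \approx -1.1275$)
$Z - N{\left(S{\left(-1 \right)} \right)} = - \frac{115}{102} - \left(-5 - 0\right) = - \frac{115}{102} - \left(-5 + 0\right) = - \frac{115}{102} - -5 = - \frac{115}{102} + 5 = \frac{395}{102}$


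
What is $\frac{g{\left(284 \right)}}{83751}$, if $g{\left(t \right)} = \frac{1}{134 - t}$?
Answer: $- \frac{1}{12562650} \approx -7.9601 \cdot 10^{-8}$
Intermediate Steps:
$\frac{g{\left(284 \right)}}{83751} = \frac{\left(-1\right) \frac{1}{-134 + 284}}{83751} = - \frac{1}{150} \cdot \frac{1}{83751} = \left(-1\right) \frac{1}{150} \cdot \frac{1}{83751} = \left(- \frac{1}{150}\right) \frac{1}{83751} = - \frac{1}{12562650}$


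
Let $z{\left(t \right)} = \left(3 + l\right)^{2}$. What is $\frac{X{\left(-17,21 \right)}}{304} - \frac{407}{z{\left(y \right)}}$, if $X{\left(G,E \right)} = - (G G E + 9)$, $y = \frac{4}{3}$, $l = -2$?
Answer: $- \frac{64903}{152} \approx -426.99$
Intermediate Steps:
$y = \frac{4}{3}$ ($y = 4 \cdot \frac{1}{3} = \frac{4}{3} \approx 1.3333$)
$z{\left(t \right)} = 1$ ($z{\left(t \right)} = \left(3 - 2\right)^{2} = 1^{2} = 1$)
$X{\left(G,E \right)} = -9 - E G^{2}$ ($X{\left(G,E \right)} = - (G^{2} E + 9) = - (E G^{2} + 9) = - (9 + E G^{2}) = -9 - E G^{2}$)
$\frac{X{\left(-17,21 \right)}}{304} - \frac{407}{z{\left(y \right)}} = \frac{-9 - 21 \left(-17\right)^{2}}{304} - \frac{407}{1} = \left(-9 - 21 \cdot 289\right) \frac{1}{304} - 407 = \left(-9 - 6069\right) \frac{1}{304} - 407 = \left(-6078\right) \frac{1}{304} - 407 = - \frac{3039}{152} - 407 = - \frac{64903}{152}$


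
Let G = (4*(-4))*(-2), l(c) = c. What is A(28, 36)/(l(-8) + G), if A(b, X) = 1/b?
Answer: 1/672 ≈ 0.0014881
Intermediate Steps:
G = 32 (G = -16*(-2) = 32)
A(28, 36)/(l(-8) + G) = 1/(28*(-8 + 32)) = (1/28)/24 = (1/28)*(1/24) = 1/672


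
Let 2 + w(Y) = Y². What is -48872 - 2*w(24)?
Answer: -50020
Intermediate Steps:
w(Y) = -2 + Y²
-48872 - 2*w(24) = -48872 - 2*(-2 + 24²) = -48872 - 2*(-2 + 576) = -48872 - 2*574 = -48872 - 1148 = -50020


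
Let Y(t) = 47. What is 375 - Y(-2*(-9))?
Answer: 328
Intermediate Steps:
375 - Y(-2*(-9)) = 375 - 1*47 = 375 - 47 = 328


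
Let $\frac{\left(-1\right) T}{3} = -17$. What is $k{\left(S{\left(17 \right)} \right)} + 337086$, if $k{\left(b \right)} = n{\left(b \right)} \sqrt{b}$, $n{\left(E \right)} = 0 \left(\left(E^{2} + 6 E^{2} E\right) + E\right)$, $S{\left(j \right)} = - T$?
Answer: $337086$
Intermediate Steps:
$T = 51$ ($T = \left(-3\right) \left(-17\right) = 51$)
$S{\left(j \right)} = -51$ ($S{\left(j \right)} = \left(-1\right) 51 = -51$)
$n{\left(E \right)} = 0$ ($n{\left(E \right)} = 0 \left(\left(E^{2} + 6 E^{3}\right) + E\right) = 0 \left(E + E^{2} + 6 E^{3}\right) = 0$)
$k{\left(b \right)} = 0$ ($k{\left(b \right)} = 0 \sqrt{b} = 0$)
$k{\left(S{\left(17 \right)} \right)} + 337086 = 0 + 337086 = 337086$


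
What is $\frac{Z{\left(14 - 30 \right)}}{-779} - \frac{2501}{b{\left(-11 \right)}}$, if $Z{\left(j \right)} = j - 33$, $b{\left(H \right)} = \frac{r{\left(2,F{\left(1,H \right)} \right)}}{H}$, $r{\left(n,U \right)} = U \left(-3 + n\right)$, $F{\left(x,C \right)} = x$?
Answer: $- \frac{21431020}{779} \approx -27511.0$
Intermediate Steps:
$b{\left(H \right)} = - \frac{1}{H}$ ($b{\left(H \right)} = \frac{1 \left(-3 + 2\right)}{H} = \frac{1 \left(-1\right)}{H} = - \frac{1}{H}$)
$Z{\left(j \right)} = -33 + j$
$\frac{Z{\left(14 - 30 \right)}}{-779} - \frac{2501}{b{\left(-11 \right)}} = \frac{-33 + \left(14 - 30\right)}{-779} - \frac{2501}{\left(-1\right) \frac{1}{-11}} = \left(-33 + \left(14 - 30\right)\right) \left(- \frac{1}{779}\right) - \frac{2501}{\left(-1\right) \left(- \frac{1}{11}\right)} = \left(-33 - 16\right) \left(- \frac{1}{779}\right) - 2501 \frac{1}{\frac{1}{11}} = \left(-49\right) \left(- \frac{1}{779}\right) - 27511 = \frac{49}{779} - 27511 = - \frac{21431020}{779}$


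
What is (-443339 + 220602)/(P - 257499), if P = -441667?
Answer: 222737/699166 ≈ 0.31858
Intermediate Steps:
(-443339 + 220602)/(P - 257499) = (-443339 + 220602)/(-441667 - 257499) = -222737/(-699166) = -222737*(-1/699166) = 222737/699166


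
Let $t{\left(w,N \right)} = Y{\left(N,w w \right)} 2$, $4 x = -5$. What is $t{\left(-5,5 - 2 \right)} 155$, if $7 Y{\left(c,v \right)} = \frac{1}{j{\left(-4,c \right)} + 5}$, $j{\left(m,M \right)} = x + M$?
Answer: $\frac{1240}{189} \approx 6.5608$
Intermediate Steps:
$x = - \frac{5}{4}$ ($x = \frac{1}{4} \left(-5\right) = - \frac{5}{4} \approx -1.25$)
$j{\left(m,M \right)} = - \frac{5}{4} + M$
$Y{\left(c,v \right)} = \frac{1}{7 \left(\frac{15}{4} + c\right)}$ ($Y{\left(c,v \right)} = \frac{1}{7 \left(\left(- \frac{5}{4} + c\right) + 5\right)} = \frac{1}{7 \left(\frac{15}{4} + c\right)}$)
$t{\left(w,N \right)} = \frac{8}{7 \left(15 + 4 N\right)}$ ($t{\left(w,N \right)} = \frac{4}{7 \left(15 + 4 N\right)} 2 = \frac{8}{7 \left(15 + 4 N\right)}$)
$t{\left(-5,5 - 2 \right)} 155 = \frac{8}{7 \left(15 + 4 \left(5 - 2\right)\right)} 155 = \frac{8}{7 \left(15 + 4 \cdot 3\right)} 155 = \frac{8}{7 \left(15 + 12\right)} 155 = \frac{8}{7 \cdot 27} \cdot 155 = \frac{8}{7} \cdot \frac{1}{27} \cdot 155 = \frac{8}{189} \cdot 155 = \frac{1240}{189}$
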